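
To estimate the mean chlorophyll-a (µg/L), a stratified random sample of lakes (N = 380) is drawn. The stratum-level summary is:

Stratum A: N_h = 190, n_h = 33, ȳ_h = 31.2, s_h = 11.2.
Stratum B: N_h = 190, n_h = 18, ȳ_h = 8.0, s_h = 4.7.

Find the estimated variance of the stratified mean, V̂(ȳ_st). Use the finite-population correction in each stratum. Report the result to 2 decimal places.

V̂(ȳ_st) ≈ 1.06

V̂(ȳ_st) = Σ W_h² (1 − n_h/N_h) s_h²/n_h, with W_h = N_h/N and N = 380:
  stratum A: (190/380)²·(1 − 33/190)·11.2²/33 = 0.78525
  stratum B: (190/380)²·(1 − 18/190)·4.7²/18 = 0.27774
V̂(ȳ_st) = 1.06299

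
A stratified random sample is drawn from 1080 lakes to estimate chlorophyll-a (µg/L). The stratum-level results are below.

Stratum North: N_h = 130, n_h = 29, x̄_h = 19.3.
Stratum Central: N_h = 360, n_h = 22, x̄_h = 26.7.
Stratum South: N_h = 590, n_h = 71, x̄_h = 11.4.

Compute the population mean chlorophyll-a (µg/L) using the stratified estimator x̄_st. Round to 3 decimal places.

x̄_st ≈ 17.451

N = Σ N_h = 1080. Stratum weights W_h = N_h/N.
x̄_st = (130·19.3 + 360·26.7 + 590·11.4) / 1080 = 17.45093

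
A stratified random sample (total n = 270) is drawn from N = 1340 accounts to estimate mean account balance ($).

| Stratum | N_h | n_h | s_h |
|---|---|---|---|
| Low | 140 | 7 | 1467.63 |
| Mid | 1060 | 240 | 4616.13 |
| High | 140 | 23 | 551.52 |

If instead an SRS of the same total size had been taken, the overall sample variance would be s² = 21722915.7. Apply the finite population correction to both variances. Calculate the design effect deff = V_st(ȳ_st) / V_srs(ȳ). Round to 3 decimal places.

V̂(ȳ_st) = Σ W_h² (1 − n_h/N_h) s_h²/n_h, with W_h = N_h/N and N = 1340:
  stratum Low: (140/1340)²·(1 − 7/140)·1467.63²/7 = 3190.84
  stratum Mid: (1060/1340)²·(1 − 240/1060)·4616.13²/240 = 42978.9
  stratum High: (140/1340)²·(1 − 23/140)·551.52²/23 = 120.642
V_st = 46290.3
V_srs = (1 − 270/1340)·21722915.7/270 = 64244.1
deff = V_st / V_srs = 46290.3/64244.1 = 0.7205

deff ≈ 0.721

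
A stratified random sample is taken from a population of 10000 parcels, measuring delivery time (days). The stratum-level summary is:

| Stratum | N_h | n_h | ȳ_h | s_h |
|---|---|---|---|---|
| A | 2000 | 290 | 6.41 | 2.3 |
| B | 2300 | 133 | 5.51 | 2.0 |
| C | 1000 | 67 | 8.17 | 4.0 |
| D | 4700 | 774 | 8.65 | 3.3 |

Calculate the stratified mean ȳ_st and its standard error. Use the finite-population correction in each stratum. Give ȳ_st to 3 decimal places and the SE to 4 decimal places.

ȳ_st = Σ W_h ȳ_h = (2000·6.41 + 2300·5.51 + 1000·8.17 + 4700·8.65)/10000 = 7.43180
V̂(ȳ_st) = Σ W_h² (1 − n_h/N_h) s_h²/n_h, with W_h = N_h/N and N = 10000:
  stratum A: (2000/10000)²·(1 − 290/2000)·2.3²/290 = 0.000623855
  stratum B: (2300/10000)²·(1 − 133/2300)·2.0²/133 = 0.00149898
  stratum C: (1000/10000)²·(1 − 67/1000)·4.0²/67 = 0.00222806
  stratum D: (4700/10000)²·(1 − 774/4700)·3.3²/774 = 0.00259618
V̂(ȳ_st) = 0.00694707
SE(ȳ_st) = √0.00694707 = 0.0833491

ȳ_st ≈ 7.432, SE ≈ 0.0833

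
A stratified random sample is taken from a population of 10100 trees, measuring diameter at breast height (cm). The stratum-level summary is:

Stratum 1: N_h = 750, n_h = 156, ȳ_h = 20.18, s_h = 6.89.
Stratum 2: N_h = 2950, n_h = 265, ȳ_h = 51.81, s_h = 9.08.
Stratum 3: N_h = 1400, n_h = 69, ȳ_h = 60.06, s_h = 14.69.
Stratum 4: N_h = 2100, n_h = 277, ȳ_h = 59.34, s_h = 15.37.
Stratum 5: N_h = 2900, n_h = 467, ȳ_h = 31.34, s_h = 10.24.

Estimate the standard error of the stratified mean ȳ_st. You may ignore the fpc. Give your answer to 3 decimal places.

V̂(ȳ_st) = Σ W_h² s_h²/n_h, with W_h = N_h/N and N = 10100:
  stratum 1: (750/10100)²·6.89²/156 = 0.00167801
  stratum 2: (2950/10100)²·9.08²/265 = 0.0265416
  stratum 3: (1400/10100)²·14.69²/69 = 0.0600908
  stratum 4: (2100/10100)²·15.37²/277 = 0.0368692
  stratum 5: (2900/10100)²·10.24²/467 = 0.0185113
V̂(ȳ_st) = 0.143691
SE(ȳ_st) = √0.143691 = 0.379066

SE(ȳ_st) ≈ 0.379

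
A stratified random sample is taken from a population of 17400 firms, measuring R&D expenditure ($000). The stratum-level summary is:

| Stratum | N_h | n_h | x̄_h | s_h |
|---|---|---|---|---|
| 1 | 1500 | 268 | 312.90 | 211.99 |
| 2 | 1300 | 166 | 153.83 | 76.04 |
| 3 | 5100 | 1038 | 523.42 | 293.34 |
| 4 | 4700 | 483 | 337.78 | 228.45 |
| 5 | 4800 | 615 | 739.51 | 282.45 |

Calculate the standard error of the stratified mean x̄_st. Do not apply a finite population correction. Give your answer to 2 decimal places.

V̂(x̄_st) = Σ W_h² s_h²/n_h, with W_h = N_h/N and N = 17400:
  stratum 1: (1500/17400)²·211.99²/268 = 1.24618
  stratum 2: (1300/17400)²·76.04²/166 = 0.19443
  stratum 3: (5100/17400)²·293.34²/1038 = 7.12176
  stratum 4: (4700/17400)²·228.45²/483 = 7.88374
  stratum 5: (4800/17400)²·282.45²/615 = 9.8717
V̂(x̄_st) = 26.3178
SE(x̄_st) = √26.3178 = 5.13009

SE(x̄_st) ≈ 5.13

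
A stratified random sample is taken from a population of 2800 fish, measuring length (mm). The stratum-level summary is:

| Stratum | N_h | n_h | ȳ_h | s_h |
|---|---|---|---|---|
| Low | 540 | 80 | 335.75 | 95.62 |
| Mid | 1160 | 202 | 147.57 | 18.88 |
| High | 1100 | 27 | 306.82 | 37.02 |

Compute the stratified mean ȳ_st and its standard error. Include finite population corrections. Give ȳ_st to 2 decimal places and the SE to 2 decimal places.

ȳ_st ≈ 246.42, SE ≈ 3.39

ȳ_st = Σ W_h ȳ_h = (540·335.75 + 1160·147.57 + 1100·306.82)/2800 = 246.42436
V̂(ȳ_st) = Σ W_h² (1 − n_h/N_h) s_h²/n_h, with W_h = N_h/N and N = 2800:
  stratum Low: (540/2800)²·(1 − 80/540)·95.62²/80 = 3.62112
  stratum Mid: (1160/2800)²·(1 − 202/1160)·18.88²/202 = 0.250127
  stratum High: (1100/2800)²·(1 − 27/1100)·37.02²/27 = 7.64162
V̂(ȳ_st) = 11.5129
SE(ȳ_st) = √11.5129 = 3.39306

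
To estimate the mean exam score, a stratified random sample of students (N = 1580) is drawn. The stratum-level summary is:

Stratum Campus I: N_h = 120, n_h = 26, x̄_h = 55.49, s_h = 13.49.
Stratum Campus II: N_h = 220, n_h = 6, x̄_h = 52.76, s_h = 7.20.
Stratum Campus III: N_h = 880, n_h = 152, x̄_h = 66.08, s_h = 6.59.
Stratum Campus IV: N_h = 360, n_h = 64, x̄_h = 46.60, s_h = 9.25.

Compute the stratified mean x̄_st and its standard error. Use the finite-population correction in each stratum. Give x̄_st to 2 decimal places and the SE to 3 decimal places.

x̄_st = Σ W_h x̄_h = (120·55.49 + 220·52.76 + 880·66.08 + 360·46.60)/1580 = 58.98253
V̂(x̄_st) = Σ W_h² (1 − n_h/N_h) s_h²/n_h, with W_h = N_h/N and N = 1580:
  stratum Campus I: (120/1580)²·(1 − 26/120)·13.49²/26 = 0.0316261
  stratum Campus II: (220/1580)²·(1 − 6/220)·7.20²/6 = 0.162943
  stratum Campus III: (880/1580)²·(1 − 152/880)·6.59²/152 = 0.0733208
  stratum Campus IV: (360/1580)²·(1 − 64/360)·9.25²/64 = 0.0570668
V̂(x̄_st) = 0.324957
SE(x̄_st) = √0.324957 = 0.57005

x̄_st ≈ 58.98, SE ≈ 0.570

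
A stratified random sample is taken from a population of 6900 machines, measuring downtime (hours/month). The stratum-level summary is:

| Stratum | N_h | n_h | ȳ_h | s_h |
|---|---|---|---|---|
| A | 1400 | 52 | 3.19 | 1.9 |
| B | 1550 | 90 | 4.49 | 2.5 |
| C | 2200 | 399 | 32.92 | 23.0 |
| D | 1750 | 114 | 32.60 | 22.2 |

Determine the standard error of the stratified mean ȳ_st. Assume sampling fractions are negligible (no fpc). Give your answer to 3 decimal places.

SE(ȳ_st) ≈ 0.647

V̂(ȳ_st) = Σ W_h² s_h²/n_h, with W_h = N_h/N and N = 6900:
  stratum A: (1400/6900)²·1.9²/52 = 0.002858
  stratum B: (1550/6900)²·2.5²/90 = 0.00350431
  stratum C: (2200/6900)²·23.0²/399 = 0.134781
  stratum D: (1750/6900)²·22.2²/114 = 0.278086
V̂(ȳ_st) = 0.41923
SE(ȳ_st) = √0.41923 = 0.647479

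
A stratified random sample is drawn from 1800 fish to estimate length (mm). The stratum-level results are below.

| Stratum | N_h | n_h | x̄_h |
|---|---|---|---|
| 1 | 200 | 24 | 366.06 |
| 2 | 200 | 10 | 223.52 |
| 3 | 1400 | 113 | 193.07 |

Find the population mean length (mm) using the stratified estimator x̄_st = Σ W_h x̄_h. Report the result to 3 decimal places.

x̄_st ≈ 215.674

N = Σ N_h = 1800. Stratum weights W_h = N_h/N.
x̄_st = (200·366.06 + 200·223.52 + 1400·193.07) / 1800 = 215.67444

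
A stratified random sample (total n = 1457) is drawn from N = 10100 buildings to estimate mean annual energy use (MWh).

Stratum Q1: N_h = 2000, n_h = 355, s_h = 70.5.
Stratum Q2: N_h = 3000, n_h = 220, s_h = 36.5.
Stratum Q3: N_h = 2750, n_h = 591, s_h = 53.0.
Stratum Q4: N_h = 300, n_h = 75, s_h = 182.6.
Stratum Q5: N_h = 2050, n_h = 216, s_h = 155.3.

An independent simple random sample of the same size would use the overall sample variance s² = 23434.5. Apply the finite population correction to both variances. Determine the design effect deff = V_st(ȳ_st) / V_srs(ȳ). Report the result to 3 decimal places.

V̂(ȳ_st) = Σ W_h² (1 − n_h/N_h) s_h²/n_h, with W_h = N_h/N and N = 10100:
  stratum Q1: (2000/10100)²·(1 − 355/2000)·70.5²/355 = 0.451547
  stratum Q2: (3000/10100)²·(1 − 220/3000)·36.5²/220 = 0.495093
  stratum Q3: (2750/10100)²·(1 − 591/2750)·53.0²/591 = 0.276635
  stratum Q4: (300/10100)²·(1 − 75/300)·182.6²/75 = 0.294172
  stratum Q5: (2050/10100)²·(1 − 216/2050)·155.3²/216 = 4.11528
V_st = 5.63273
V_srs = (1 − 1457/10100)·23434.5/1457 = 13.7638
deff = V_st / V_srs = 5.63273/13.7638 = 0.4092

deff ≈ 0.409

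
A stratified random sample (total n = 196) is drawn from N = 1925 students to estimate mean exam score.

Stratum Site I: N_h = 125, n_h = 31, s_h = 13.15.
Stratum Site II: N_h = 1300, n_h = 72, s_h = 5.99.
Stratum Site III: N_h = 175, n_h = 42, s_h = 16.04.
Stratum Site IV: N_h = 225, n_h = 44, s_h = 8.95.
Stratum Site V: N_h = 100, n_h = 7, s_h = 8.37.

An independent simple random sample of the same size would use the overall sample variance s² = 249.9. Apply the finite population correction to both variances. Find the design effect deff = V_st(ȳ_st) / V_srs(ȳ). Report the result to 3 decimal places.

V̂(ȳ_st) = Σ W_h² (1 − n_h/N_h) s_h²/n_h, with W_h = N_h/N and N = 1925:
  stratum Site I: (125/1925)²·(1 − 31/125)·13.15²/31 = 0.0176875
  stratum Site II: (1300/1925)²·(1 − 72/1300)·5.99²/72 = 0.214685
  stratum Site III: (175/1925)²·(1 − 42/175)·16.04²/42 = 0.0384758
  stratum Site IV: (225/1925)²·(1 − 44/225)·8.95²/44 = 0.0200075
  stratum Site V: (100/1925)²·(1 − 7/100)·8.37²/7 = 0.0251174
V_st = 0.315973
V_srs = (1 − 196/1925)·249.9/196 = 1.14518
deff = V_st / V_srs = 0.315973/1.14518 = 0.2759

deff ≈ 0.276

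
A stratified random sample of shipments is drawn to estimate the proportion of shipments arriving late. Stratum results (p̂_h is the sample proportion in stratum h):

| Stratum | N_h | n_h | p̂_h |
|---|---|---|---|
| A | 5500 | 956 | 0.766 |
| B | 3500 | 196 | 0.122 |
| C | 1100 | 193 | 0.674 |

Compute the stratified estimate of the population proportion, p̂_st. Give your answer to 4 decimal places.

N = 10100; stratum weights W_h = N_h/N.
p̂_st = Σ W_h p̂_h = (5500·0.766 + 3500·0.122 + 1100·0.674)/10100 = 0.53281

p̂_st ≈ 0.5328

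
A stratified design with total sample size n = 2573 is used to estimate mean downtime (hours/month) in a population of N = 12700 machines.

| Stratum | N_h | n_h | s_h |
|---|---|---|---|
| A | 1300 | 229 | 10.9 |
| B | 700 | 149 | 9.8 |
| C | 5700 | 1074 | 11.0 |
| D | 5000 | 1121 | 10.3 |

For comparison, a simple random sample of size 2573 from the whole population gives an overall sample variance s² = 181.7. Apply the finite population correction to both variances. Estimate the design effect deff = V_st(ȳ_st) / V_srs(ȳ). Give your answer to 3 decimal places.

deff ≈ 0.636

V̂(ȳ_st) = Σ W_h² (1 − n_h/N_h) s_h²/n_h, with W_h = N_h/N and N = 12700:
  stratum A: (1300/12700)²·(1 − 229/1300)·10.9²/229 = 0.00447861
  stratum B: (700/12700)²·(1 − 149/700)·9.8²/149 = 0.00154137
  stratum C: (5700/12700)²·(1 − 1074/5700)·11.0²/1074 = 0.0184185
  stratum D: (5000/12700)²·(1 − 1121/5000)·10.3²/1121 = 0.0113802
V_st = 0.0358187
V_srs = (1 − 2573/12700)·181.7/2573 = 0.0563109
deff = V_st / V_srs = 0.0358187/0.0563109 = 0.6361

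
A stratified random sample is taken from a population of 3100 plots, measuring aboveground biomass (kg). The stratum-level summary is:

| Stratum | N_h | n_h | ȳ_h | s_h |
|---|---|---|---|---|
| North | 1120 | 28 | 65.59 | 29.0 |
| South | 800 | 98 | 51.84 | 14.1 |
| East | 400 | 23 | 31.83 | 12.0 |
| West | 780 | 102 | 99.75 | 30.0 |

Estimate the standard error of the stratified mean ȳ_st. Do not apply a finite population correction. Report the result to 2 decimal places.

V̂(ȳ_st) = Σ W_h² s_h²/n_h, with W_h = N_h/N and N = 3100:
  stratum North: (1120/3100)²·29.0²/28 = 3.92058
  stratum South: (800/3100)²·14.1²/98 = 0.135104
  stratum East: (400/3100)²·12.0²/23 = 0.104239
  stratum West: (780/3100)²·30.0²/102 = 0.558609
V̂(ȳ_st) = 4.71854
SE(ȳ_st) = √4.71854 = 2.17222

SE(ȳ_st) ≈ 2.17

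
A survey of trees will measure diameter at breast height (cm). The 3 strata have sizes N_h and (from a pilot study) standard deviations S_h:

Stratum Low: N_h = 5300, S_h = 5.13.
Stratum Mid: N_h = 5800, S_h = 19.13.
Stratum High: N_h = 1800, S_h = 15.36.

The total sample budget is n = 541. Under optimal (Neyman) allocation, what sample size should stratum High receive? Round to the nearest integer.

Neyman allocation: n_h = n · N_h S_h / Σ N_i S_i, with n = 541.
  stratum Low: N_h·S_h = 5300·5.13 = 27189.00
  stratum Mid: N_h·S_h = 5800·19.13 = 110954.00
  stratum High: N_h·S_h = 1800·15.36 = 27648.00
Σ N_h S_h = 165791.00
n for stratum High = 541·27648.00/165791.00 = 90.219 → 90

90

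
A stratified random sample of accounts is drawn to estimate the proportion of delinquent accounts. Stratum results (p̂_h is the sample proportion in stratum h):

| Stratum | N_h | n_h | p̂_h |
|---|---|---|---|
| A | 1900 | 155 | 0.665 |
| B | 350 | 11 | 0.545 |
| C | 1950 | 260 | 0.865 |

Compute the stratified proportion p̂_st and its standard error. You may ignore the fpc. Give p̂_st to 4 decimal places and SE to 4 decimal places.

N = 4200; stratum weights W_h = N_h/N.
p̂_st = Σ W_h p̂_h = (1900·0.665 + 350·0.545 + 1950·0.865)/4200 = 0.74786
V̂(p̂_st) = Σ W_h² p̂_h(1−p̂_h)/(n_h−1):
  stratum A: (1900/4200)²·0.665·0.335/154 = 0.000296043
  stratum B: (350/4200)²·0.545·0.455/10 = 0.000172205
  stratum C: (1950/4200)²·0.865·0.135/259 = 9.71898e-05
V̂(p̂_st) = 0.000565437; SE = √V̂ = 0.0237789

p̂_st ≈ 0.7479, SE ≈ 0.0238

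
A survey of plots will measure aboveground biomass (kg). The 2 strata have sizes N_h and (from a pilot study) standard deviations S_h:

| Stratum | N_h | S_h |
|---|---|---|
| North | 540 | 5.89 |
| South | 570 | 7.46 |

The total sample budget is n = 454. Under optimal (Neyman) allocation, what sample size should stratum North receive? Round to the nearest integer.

Neyman allocation: n_h = n · N_h S_h / Σ N_i S_i, with n = 454.
  stratum North: N_h·S_h = 540·5.89 = 3180.60
  stratum South: N_h·S_h = 570·7.46 = 4252.20
Σ N_h S_h = 7432.80
n for stratum North = 454·3180.60/7432.80 = 194.273 → 194

194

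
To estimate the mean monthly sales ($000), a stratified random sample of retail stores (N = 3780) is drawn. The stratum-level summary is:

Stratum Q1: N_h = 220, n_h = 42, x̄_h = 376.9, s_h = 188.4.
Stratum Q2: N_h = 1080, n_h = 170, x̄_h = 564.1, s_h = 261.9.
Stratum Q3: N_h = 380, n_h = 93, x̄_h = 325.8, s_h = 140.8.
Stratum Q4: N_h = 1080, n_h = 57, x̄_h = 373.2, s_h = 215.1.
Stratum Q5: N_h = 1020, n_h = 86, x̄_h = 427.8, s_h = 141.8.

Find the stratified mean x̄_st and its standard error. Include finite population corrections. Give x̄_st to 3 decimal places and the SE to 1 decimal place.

x̄_st = Σ W_h x̄_h = (220·376.9 + 1080·564.1 + 380·325.8 + 1080·373.2 + 1020·427.8)/3780 = 437.92646
V̂(x̄_st) = Σ W_h² (1 − n_h/N_h) s_h²/n_h, with W_h = N_h/N and N = 3780:
  stratum Q1: (220/3780)²·(1 − 42/220)·188.4²/42 = 2.31618
  stratum Q2: (1080/3780)²·(1 − 170/1080)·261.9²/170 = 27.7526
  stratum Q3: (380/3780)²·(1 − 93/380)·140.8²/93 = 1.62706
  stratum Q4: (1080/3780)²·(1 − 57/1080)·215.1²/57 = 62.7656
  stratum Q5: (1020/3780)²·(1 − 86/1020)·141.8²/86 = 15.589
V̂(x̄_st) = 110.05
SE(x̄_st) = √110.05 = 10.4905

x̄_st ≈ 437.926, SE ≈ 10.5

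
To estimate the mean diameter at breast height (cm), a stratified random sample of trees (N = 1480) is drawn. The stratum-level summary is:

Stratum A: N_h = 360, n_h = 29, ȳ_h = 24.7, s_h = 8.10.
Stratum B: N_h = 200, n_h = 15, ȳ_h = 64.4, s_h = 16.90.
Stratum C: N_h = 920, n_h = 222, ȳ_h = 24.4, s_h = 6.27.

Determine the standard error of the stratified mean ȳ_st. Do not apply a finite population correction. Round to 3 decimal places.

SE(ȳ_st) ≈ 0.742

V̂(ȳ_st) = Σ W_h² s_h²/n_h, with W_h = N_h/N and N = 1480:
  stratum A: (360/1480)²·8.10²/29 = 0.133861
  stratum B: (200/1480)²·16.90²/15 = 0.347711
  stratum C: (920/1480)²·6.27²/222 = 0.0684281
V̂(ȳ_st) = 0.55
SE(ȳ_st) = √0.55 = 0.74162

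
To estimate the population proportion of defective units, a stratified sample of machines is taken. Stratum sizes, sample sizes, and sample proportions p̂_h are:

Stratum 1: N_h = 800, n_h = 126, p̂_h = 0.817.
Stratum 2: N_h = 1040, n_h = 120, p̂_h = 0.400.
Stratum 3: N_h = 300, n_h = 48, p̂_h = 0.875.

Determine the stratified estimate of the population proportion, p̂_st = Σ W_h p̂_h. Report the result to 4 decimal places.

N = 2140; stratum weights W_h = N_h/N.
p̂_st = Σ W_h p̂_h = (800·0.817 + 1040·0.400 + 300·0.875)/2140 = 0.62248

p̂_st ≈ 0.6225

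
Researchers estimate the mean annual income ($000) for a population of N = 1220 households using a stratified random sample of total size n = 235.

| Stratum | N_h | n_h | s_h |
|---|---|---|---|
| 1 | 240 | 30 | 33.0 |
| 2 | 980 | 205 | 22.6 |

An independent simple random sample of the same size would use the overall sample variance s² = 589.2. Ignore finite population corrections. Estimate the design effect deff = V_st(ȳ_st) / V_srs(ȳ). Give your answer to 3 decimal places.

V̂(ȳ_st) = Σ W_h² s_h²/n_h, with W_h = N_h/N and N = 1220:
  stratum 1: (240/1220)²·33.0²/30 = 1.40478
  stratum 2: (980/1220)²·22.6²/205 = 1.60766
V_st = 3.01245
V_srs = s²/n = 589.2/235 = 2.50723
deff = V_st / V_srs = 3.01245/2.50723 = 1.2015

deff ≈ 1.202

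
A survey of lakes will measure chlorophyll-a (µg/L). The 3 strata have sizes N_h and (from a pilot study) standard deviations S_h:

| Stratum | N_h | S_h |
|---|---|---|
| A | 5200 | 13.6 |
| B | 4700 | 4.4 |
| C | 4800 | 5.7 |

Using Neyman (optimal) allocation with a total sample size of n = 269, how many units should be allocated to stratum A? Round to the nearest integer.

Neyman allocation: n_h = n · N_h S_h / Σ N_i S_i, with n = 269.
  stratum A: N_h·S_h = 5200·13.6 = 70720.00
  stratum B: N_h·S_h = 4700·4.4 = 20680.00
  stratum C: N_h·S_h = 4800·5.7 = 27360.00
Σ N_h S_h = 118760.00
n for stratum A = 269·70720.00/118760.00 = 160.186 → 160

160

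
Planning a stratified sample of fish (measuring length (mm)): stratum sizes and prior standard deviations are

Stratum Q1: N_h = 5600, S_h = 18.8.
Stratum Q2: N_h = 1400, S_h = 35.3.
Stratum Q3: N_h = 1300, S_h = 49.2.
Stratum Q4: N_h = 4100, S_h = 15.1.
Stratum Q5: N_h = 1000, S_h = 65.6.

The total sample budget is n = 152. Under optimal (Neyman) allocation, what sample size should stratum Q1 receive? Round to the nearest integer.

Neyman allocation: n_h = n · N_h S_h / Σ N_i S_i, with n = 152.
  stratum Q1: N_h·S_h = 5600·18.8 = 105280.00
  stratum Q2: N_h·S_h = 1400·35.3 = 49420.00
  stratum Q3: N_h·S_h = 1300·49.2 = 63960.00
  stratum Q4: N_h·S_h = 4100·15.1 = 61910.00
  stratum Q5: N_h·S_h = 1000·65.6 = 65600.00
Σ N_h S_h = 346170.00
n for stratum Q1 = 152·105280.00/346170.00 = 46.227 → 46

46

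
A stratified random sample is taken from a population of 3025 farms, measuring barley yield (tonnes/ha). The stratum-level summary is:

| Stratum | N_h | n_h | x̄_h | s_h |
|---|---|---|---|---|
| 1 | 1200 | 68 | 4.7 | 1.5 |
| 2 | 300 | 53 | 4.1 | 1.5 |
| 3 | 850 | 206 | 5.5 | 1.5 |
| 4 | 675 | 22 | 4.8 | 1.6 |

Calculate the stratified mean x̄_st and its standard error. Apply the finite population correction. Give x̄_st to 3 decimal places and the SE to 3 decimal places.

x̄_st ≈ 4.888, SE ≈ 0.107

x̄_st = Σ W_h x̄_h = (1200·4.7 + 300·4.1 + 850·5.5 + 675·4.8)/3025 = 4.88760
V̂(x̄_st) = Σ W_h² (1 − n_h/N_h) s_h²/n_h, with W_h = N_h/N and N = 3025:
  stratum 1: (1200/3025)²·(1 − 68/1200)·1.5²/68 = 0.00491191
  stratum 2: (300/3025)²·(1 − 53/300)·1.5²/53 = 0.000343775
  stratum 3: (850/3025)²·(1 − 206/850)·1.5²/206 = 0.000653385
  stratum 4: (675/3025)²·(1 − 22/675)·1.6²/22 = 0.0056051
V̂(x̄_st) = 0.0115142
SE(x̄_st) = √0.0115142 = 0.107304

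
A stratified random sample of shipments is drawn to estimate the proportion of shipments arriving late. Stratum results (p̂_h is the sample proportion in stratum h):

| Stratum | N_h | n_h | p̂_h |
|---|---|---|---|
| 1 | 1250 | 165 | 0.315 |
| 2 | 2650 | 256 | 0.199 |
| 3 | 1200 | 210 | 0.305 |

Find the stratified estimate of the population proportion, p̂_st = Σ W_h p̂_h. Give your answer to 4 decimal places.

N = 5100; stratum weights W_h = N_h/N.
p̂_st = Σ W_h p̂_h = (1250·0.315 + 2650·0.199 + 1200·0.305)/5100 = 0.25237

p̂_st ≈ 0.2524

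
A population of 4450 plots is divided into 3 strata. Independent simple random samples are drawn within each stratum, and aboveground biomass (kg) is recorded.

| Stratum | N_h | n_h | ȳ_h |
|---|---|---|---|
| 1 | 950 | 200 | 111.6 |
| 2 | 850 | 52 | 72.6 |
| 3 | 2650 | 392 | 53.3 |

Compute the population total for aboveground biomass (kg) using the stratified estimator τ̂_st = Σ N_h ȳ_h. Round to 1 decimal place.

τ̂_st ≈ 308975.0

τ̂_st = Σ N_h ȳ_h = 950·111.6 + 850·72.6 + 2650·53.3 = 308975.0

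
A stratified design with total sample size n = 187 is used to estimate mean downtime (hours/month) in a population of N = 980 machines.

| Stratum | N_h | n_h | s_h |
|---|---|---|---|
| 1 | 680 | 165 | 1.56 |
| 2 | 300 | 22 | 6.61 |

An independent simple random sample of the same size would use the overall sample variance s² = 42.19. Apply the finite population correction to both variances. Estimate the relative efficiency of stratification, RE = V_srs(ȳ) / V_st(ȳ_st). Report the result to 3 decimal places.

RE ≈ 1.027

V̂(ȳ_st) = Σ W_h² (1 − n_h/N_h) s_h²/n_h, with W_h = N_h/N and N = 980:
  stratum 1: (680/980)²·(1 − 165/680)·1.56²/165 = 0.0053781
  stratum 2: (300/980)²·(1 − 22/300)·6.61²/22 = 0.172462
V_st = 0.17784
V_srs = (1 − 187/980)·42.19/187 = 0.182564
Relative efficiency = V_srs / V_st = 0.182564/0.17784 = 1.0266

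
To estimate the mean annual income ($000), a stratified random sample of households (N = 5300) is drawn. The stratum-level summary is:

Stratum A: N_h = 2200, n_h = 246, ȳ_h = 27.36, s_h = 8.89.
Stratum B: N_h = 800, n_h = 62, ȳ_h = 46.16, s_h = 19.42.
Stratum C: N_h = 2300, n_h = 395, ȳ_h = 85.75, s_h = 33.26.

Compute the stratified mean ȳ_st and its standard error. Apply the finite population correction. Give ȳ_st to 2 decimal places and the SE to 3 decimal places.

ȳ_st = Σ W_h ȳ_h = (2200·27.36 + 800·46.16 + 2300·85.75)/5300 = 55.53679
V̂(ȳ_st) = Σ W_h² (1 − n_h/N_h) s_h²/n_h, with W_h = N_h/N and N = 5300:
  stratum A: (2200/5300)²·(1 − 246/2200)·8.89²/246 = 0.0491659
  stratum B: (800/5300)²·(1 − 62/800)·19.42²/62 = 0.12785
  stratum C: (2300/5300)²·(1 − 395/2300)·33.26²/395 = 0.436836
V̂(ȳ_st) = 0.613852
SE(ȳ_st) = √0.613852 = 0.783487

ȳ_st ≈ 55.54, SE ≈ 0.783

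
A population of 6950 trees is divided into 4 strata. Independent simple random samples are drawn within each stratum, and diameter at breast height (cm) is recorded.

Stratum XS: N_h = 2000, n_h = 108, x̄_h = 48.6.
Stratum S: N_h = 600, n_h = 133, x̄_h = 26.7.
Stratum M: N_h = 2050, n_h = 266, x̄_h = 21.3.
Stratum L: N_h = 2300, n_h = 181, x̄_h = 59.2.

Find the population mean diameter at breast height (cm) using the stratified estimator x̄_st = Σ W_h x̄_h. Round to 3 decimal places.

x̄_st ≈ 42.165

N = Σ N_h = 6950. Stratum weights W_h = N_h/N.
x̄_st = (2000·48.6 + 600·26.7 + 2050·21.3 + 2300·59.2) / 6950 = 42.16475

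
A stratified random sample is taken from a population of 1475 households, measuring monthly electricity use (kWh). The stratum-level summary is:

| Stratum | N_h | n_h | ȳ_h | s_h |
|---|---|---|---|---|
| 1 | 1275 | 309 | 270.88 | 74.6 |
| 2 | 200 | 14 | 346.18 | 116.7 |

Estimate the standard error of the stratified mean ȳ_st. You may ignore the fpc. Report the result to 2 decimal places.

V̂(ȳ_st) = Σ W_h² s_h²/n_h, with W_h = N_h/N and N = 1475:
  stratum 1: (1275/1475)²·74.6²/309 = 13.4572
  stratum 2: (200/1475)²·116.7²/14 = 17.885
V̂(ȳ_st) = 31.3423
SE(ȳ_st) = √31.3423 = 5.59842

SE(ȳ_st) ≈ 5.60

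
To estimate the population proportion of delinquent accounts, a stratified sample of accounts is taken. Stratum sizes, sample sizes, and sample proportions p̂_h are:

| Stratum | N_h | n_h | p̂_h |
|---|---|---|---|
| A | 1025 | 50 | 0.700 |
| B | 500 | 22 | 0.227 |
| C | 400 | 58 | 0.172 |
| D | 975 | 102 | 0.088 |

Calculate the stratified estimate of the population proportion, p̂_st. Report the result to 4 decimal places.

N = 2900; stratum weights W_h = N_h/N.
p̂_st = Σ W_h p̂_h = (1025·0.700 + 500·0.227 + 400·0.172 + 975·0.088)/2900 = 0.33986

p̂_st ≈ 0.3399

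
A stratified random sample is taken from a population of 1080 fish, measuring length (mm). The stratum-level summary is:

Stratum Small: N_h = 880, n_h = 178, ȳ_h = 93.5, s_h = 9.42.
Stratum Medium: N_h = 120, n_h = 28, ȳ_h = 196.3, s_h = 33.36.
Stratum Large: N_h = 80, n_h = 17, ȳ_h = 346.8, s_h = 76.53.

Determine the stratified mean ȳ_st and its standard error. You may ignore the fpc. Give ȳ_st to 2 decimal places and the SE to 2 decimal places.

ȳ_st ≈ 123.69, SE ≈ 1.65

ȳ_st = Σ W_h ȳ_h = (880·93.5 + 120·196.3 + 80·346.8)/1080 = 123.68519
V̂(ȳ_st) = Σ W_h² s_h²/n_h, with W_h = N_h/N and N = 1080:
  stratum Small: (880/1080)²·9.42²/178 = 0.330978
  stratum Medium: (120/1080)²·33.36²/28 = 0.490692
  stratum Large: (80/1080)²·76.53²/17 = 1.89037
V̂(ȳ_st) = 2.71204
SE(ȳ_st) = √2.71204 = 1.64683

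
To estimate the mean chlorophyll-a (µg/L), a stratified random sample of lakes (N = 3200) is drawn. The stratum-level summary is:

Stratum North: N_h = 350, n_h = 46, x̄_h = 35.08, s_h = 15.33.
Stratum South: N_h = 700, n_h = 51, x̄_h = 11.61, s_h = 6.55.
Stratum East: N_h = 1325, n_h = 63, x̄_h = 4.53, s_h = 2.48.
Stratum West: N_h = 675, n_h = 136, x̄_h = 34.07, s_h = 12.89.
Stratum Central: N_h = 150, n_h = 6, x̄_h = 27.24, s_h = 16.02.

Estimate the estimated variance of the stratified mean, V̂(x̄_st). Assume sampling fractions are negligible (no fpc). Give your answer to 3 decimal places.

V̂(x̄_st) = Σ W_h² s_h²/n_h, with W_h = N_h/N and N = 3200:
  stratum North: (350/3200)²·15.33²/46 = 0.0611171
  stratum South: (700/3200)²·6.55²/51 = 0.040254
  stratum East: (1325/3200)²·2.48²/63 = 0.0167377
  stratum West: (675/3200)²·12.89²/136 = 0.0543594
  stratum Central: (150/3200)²·16.02²/6 = 0.0939845
V̂(x̄_st) = 0.266453

V̂(x̄_st) ≈ 0.266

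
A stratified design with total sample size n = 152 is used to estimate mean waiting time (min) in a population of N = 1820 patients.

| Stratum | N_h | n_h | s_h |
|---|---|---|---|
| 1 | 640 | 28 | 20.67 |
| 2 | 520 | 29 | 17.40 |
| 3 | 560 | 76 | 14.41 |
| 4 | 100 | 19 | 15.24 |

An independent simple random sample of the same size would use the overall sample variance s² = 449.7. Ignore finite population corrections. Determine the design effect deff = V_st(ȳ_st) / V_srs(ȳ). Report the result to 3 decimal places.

deff ≈ 1.026

V̂(ȳ_st) = Σ W_h² s_h²/n_h, with W_h = N_h/N and N = 1820:
  stratum 1: (640/1820)²·20.67²/28 = 1.88686
  stratum 2: (520/1820)²·17.40²/29 = 0.852245
  stratum 3: (560/1820)²·14.41²/76 = 0.258671
  stratum 4: (100/1820)²·15.24²/19 = 0.036904
V_st = 3.03468
V_srs = s²/n = 449.7/152 = 2.95855
deff = V_st / V_srs = 3.03468/2.95855 = 1.0257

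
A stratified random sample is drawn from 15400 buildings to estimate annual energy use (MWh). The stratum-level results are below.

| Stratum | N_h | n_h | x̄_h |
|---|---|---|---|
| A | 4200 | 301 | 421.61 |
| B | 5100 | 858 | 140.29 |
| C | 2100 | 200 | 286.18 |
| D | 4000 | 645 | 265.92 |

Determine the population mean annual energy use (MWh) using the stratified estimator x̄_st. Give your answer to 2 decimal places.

N = Σ N_h = 15400. Stratum weights W_h = N_h/N.
x̄_st = (4200·421.61 + 5100·140.29 + 2100·286.18 + 4000·265.92) / 15400 = 269.5389

x̄_st ≈ 269.54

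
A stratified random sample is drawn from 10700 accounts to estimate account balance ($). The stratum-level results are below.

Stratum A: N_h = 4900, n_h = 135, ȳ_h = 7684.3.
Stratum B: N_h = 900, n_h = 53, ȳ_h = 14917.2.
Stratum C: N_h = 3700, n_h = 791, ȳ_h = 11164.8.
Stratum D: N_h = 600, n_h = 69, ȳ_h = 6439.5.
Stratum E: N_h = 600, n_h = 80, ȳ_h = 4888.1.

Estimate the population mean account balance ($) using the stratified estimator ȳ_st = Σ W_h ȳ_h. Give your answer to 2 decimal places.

N = Σ N_h = 10700. Stratum weights W_h = N_h/N.
ȳ_st = (4900·7684.3 + 900·14917.2 + 3700·11164.8 + 600·6439.5 + 600·4888.1) / 10700 = 9269.6140

ȳ_st ≈ 9269.61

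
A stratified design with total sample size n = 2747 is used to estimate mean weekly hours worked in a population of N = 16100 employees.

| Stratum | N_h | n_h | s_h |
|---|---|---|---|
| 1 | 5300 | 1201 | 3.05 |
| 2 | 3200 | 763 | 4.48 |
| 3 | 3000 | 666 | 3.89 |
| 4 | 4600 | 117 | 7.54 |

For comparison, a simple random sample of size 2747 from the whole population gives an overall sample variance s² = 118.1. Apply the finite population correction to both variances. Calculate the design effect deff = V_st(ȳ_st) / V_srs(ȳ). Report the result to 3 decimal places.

V̂(ȳ_st) = Σ W_h² (1 − n_h/N_h) s_h²/n_h, with W_h = N_h/N and N = 16100:
  stratum 1: (5300/16100)²·(1 − 1201/5300)·3.05²/1201 = 0.00064917
  stratum 2: (3200/16100)²·(1 − 763/3200)·4.48²/763 = 0.00079138
  stratum 3: (3000/16100)²·(1 − 666/3000)·3.89²/666 = 0.000613755
  stratum 4: (4600/16100)²·(1 − 117/4600)·7.54²/117 = 0.0386573
V_st = 0.0407116
V_srs = (1 − 2747/16100)·118.1/2747 = 0.035657
deff = V_st / V_srs = 0.0407116/0.035657 = 1.1418

deff ≈ 1.142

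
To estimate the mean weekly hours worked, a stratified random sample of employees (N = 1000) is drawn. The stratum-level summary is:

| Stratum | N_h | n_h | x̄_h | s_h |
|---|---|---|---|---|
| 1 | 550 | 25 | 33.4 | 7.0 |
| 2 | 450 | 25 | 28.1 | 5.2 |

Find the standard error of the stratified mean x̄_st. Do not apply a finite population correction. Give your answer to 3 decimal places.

SE(x̄_st) ≈ 0.901

V̂(x̄_st) = Σ W_h² s_h²/n_h, with W_h = N_h/N and N = 1000:
  stratum 1: (550/1000)²·7.0²/25 = 0.5929
  stratum 2: (450/1000)²·5.2²/25 = 0.219024
V̂(x̄_st) = 0.811924
SE(x̄_st) = √0.811924 = 0.901068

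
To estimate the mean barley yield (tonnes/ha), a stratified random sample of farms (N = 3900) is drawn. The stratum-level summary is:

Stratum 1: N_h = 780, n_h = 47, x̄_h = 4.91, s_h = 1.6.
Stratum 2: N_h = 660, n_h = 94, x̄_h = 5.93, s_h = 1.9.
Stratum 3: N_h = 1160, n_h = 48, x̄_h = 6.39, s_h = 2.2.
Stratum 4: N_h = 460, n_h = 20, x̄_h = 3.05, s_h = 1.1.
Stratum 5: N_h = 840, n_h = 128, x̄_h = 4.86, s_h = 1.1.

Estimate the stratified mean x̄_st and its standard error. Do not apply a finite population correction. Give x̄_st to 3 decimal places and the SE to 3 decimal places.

x̄_st = Σ W_h x̄_h = (780·4.91 + 660·5.93 + 1160·6.39 + 460·3.05 + 840·4.86)/3900 = 5.29267
V̂(x̄_st) = Σ W_h² s_h²/n_h, with W_h = N_h/N and N = 3900:
  stratum 1: (780/3900)²·1.6²/47 = 0.00217872
  stratum 2: (660/3900)²·1.9²/94 = 0.00109986
  stratum 3: (1160/3900)²·2.2²/48 = 0.00892053
  stratum 4: (460/3900)²·1.1²/20 = 0.00084167
  stratum 5: (840/3900)²·1.1²/128 = 0.000438536
V̂(x̄_st) = 0.0134793
SE(x̄_st) = √0.0134793 = 0.1161

x̄_st ≈ 5.293, SE ≈ 0.116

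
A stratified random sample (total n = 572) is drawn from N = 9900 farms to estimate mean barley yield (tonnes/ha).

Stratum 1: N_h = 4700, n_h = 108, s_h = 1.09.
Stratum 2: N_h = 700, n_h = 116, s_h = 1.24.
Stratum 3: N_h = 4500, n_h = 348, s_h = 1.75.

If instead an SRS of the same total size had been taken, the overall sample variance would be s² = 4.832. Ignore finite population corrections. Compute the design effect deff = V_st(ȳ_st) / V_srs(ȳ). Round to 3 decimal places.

V̂(ȳ_st) = Σ W_h² s_h²/n_h, with W_h = N_h/N and N = 9900:
  stratum 1: (4700/9900)²·1.09²/108 = 0.00247945
  stratum 2: (700/9900)²·1.24²/116 = 6.62691e-05
  stratum 3: (4500/9900)²·1.75²/348 = 0.00181824
V_st = 0.00436396
V_srs = s²/n = 4.832/572 = 0.00844755
deff = V_st / V_srs = 0.00436396/0.00844755 = 0.5166

deff ≈ 0.517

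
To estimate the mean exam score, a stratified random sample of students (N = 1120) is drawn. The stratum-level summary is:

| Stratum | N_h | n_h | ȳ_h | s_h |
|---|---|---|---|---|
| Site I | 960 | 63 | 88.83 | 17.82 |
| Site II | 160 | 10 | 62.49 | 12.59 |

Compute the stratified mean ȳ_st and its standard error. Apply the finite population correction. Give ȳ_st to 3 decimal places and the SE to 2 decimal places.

ȳ_st ≈ 85.067, SE ≈ 1.94

ȳ_st = Σ W_h ȳ_h = (960·88.83 + 160·62.49)/1120 = 85.06714
V̂(ȳ_st) = Σ W_h² (1 − n_h/N_h) s_h²/n_h, with W_h = N_h/N and N = 1120:
  stratum Site I: (960/1120)²·(1 − 63/960)·17.82²/63 = 3.46021
  stratum Site II: (160/1120)²·(1 − 10/160)·12.59²/10 = 0.303268
V̂(ȳ_st) = 3.76348
SE(ȳ_st) = √3.76348 = 1.93997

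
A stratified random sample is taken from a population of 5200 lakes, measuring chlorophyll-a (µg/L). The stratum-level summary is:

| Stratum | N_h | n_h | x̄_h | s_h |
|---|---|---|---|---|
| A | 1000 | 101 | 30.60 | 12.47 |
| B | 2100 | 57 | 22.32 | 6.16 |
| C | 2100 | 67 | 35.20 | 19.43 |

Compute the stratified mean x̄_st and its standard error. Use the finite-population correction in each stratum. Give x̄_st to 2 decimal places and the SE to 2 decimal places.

x̄_st = Σ W_h x̄_h = (1000·30.60 + 2100·22.32 + 2100·35.20)/5200 = 29.11385
V̂(x̄_st) = Σ W_h² (1 − n_h/N_h) s_h²/n_h, with W_h = N_h/N and N = 5200:
  stratum A: (1000/5200)²·(1 − 101/1000)·12.47²/101 = 0.0511876
  stratum B: (2100/5200)²·(1 − 57/2100)·6.16²/57 = 0.105625
  stratum C: (2100/5200)²·(1 − 67/2100)·19.43²/67 = 0.889653
V̂(x̄_st) = 1.04647
SE(x̄_st) = √1.04647 = 1.02297

x̄_st ≈ 29.11, SE ≈ 1.02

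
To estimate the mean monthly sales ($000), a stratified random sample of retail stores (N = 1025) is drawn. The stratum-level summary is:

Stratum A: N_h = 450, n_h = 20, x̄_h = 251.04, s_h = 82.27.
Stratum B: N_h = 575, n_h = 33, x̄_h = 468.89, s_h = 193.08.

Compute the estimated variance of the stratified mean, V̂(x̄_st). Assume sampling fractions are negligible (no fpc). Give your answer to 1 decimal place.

V̂(x̄_st) = Σ W_h² s_h²/n_h, with W_h = N_h/N and N = 1025:
  stratum A: (450/1025)²·82.27²/20 = 65.2274
  stratum B: (575/1025)²·193.08²/33 = 355.507
V̂(x̄_st) = 420.735

V̂(x̄_st) ≈ 420.7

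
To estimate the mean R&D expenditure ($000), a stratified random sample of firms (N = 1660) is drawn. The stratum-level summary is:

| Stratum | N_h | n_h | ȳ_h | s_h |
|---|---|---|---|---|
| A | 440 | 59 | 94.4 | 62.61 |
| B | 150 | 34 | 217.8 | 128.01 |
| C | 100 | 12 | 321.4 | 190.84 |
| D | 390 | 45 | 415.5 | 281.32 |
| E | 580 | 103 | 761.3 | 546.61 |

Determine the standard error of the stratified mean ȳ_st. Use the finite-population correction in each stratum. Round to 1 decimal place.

V̂(ȳ_st) = Σ W_h² (1 − n_h/N_h) s_h²/n_h, with W_h = N_h/N and N = 1660:
  stratum A: (440/1660)²·(1 − 59/440)·62.61²/59 = 4.04201
  stratum B: (150/1660)²·(1 − 34/150)·128.01²/34 = 3.04328
  stratum C: (100/1660)²·(1 − 12/100)·190.84²/12 = 9.69224
  stratum D: (390/1660)²·(1 − 45/390)·281.32²/45 = 85.8729
  stratum E: (580/1660)²·(1 − 103/580)·546.61²/103 = 291.238
V̂(ȳ_st) = 393.888
SE(ȳ_st) = √393.888 = 19.8466

SE(ȳ_st) ≈ 19.8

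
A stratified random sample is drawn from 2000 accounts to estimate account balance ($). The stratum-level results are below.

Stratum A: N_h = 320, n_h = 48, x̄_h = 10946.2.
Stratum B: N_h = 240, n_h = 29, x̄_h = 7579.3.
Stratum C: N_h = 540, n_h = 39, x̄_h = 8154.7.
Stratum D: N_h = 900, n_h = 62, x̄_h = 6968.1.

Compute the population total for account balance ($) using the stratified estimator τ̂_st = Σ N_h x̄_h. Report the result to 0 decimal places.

τ̂_st ≈ 15996644

τ̂_st = Σ N_h x̄_h = 320·10946.2 + 240·7579.3 + 540·8154.7 + 900·6968.1 = 15996644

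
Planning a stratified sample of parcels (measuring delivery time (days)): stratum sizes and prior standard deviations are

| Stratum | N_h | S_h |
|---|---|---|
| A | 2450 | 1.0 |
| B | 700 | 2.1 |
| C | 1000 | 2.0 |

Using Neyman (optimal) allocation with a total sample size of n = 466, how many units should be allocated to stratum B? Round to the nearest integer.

116

Neyman allocation: n_h = n · N_h S_h / Σ N_i S_i, with n = 466.
  stratum A: N_h·S_h = 2450·1.0 = 2450.00
  stratum B: N_h·S_h = 700·2.1 = 1470.00
  stratum C: N_h·S_h = 1000·2.0 = 2000.00
Σ N_h S_h = 5920.00
n for stratum B = 466·1470.00/5920.00 = 115.713 → 116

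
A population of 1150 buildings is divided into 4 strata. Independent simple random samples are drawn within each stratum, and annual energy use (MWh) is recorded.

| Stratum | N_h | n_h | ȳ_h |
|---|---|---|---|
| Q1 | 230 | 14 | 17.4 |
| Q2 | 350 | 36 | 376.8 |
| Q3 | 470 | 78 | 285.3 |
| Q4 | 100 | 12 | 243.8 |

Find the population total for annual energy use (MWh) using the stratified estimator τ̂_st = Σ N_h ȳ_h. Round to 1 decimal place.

τ̂_st ≈ 294353.0

τ̂_st = Σ N_h ȳ_h = 230·17.4 + 350·376.8 + 470·285.3 + 100·243.8 = 294353.0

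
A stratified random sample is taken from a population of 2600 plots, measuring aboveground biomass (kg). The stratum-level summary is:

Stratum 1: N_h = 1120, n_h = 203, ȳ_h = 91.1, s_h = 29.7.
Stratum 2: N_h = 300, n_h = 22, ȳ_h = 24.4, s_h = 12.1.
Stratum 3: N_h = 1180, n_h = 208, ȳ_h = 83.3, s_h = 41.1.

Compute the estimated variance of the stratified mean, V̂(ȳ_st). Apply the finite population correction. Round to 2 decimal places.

V̂(ȳ_st) = Σ W_h² (1 − n_h/N_h) s_h²/n_h, with W_h = N_h/N and N = 2600:
  stratum 1: (1120/2600)²·(1 − 203/1120)·29.7²/203 = 0.660173
  stratum 2: (300/2600)²·(1 − 22/300)·12.1²/22 = 0.0821046
  stratum 3: (1180/2600)²·(1 − 208/1180)·41.1²/208 = 1.37791
V̂(ȳ_st) = 2.12019

V̂(ȳ_st) ≈ 2.12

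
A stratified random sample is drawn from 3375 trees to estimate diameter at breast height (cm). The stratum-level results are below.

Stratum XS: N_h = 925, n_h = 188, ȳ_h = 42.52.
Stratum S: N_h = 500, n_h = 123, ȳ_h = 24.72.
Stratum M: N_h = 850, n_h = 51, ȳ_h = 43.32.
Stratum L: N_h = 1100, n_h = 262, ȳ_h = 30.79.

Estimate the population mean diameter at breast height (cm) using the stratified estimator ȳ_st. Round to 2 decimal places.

N = Σ N_h = 3375. Stratum weights W_h = N_h/N.
ȳ_st = (925·42.52 + 500·24.72 + 850·43.32 + 1100·30.79) / 3375 = 36.2613

ȳ_st ≈ 36.26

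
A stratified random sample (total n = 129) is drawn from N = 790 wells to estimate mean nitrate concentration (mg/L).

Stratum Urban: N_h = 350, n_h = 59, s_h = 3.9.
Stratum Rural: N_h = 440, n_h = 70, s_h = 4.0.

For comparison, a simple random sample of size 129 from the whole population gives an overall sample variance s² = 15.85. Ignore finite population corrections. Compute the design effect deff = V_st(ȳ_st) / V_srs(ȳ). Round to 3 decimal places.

V̂(ȳ_st) = Σ W_h² s_h²/n_h, with W_h = N_h/N and N = 790:
  stratum Urban: (350/790)²·3.9²/59 = 0.050601
  stratum Rural: (440/790)²·4.0²/70 = 0.0709044
V_st = 0.121505
V_srs = s²/n = 15.85/129 = 0.122868
deff = V_st / V_srs = 0.121505/0.122868 = 0.9889

deff ≈ 0.989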